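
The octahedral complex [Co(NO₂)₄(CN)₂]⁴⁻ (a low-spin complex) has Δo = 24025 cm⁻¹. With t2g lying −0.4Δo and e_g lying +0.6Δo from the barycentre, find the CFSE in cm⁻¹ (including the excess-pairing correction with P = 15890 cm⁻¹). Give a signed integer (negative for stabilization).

Ligand charges: 4×(-1) from NO₂⁻ and 2×(-1) from CN⁻ sum to -6; with overall charge -4, Co is +2.
Co sits in group 9; removing 2 electrons leaves Co²⁺ with 9 − 2 = 7 d electrons.
The d⁷ electrons fill as t2g^6 e_g^1.
CFSE(orbital) = 6×(-0.4Δo) + 1×(0.6Δo) = -1.8Δo; with Δo = 24025 cm⁻¹ that is -43245 cm⁻¹.
Relative to high-spin t2g^5 e_g^2 (2 paired), the low-spin configuration has 1 additional pair, contributing +1 × 15890 = +15890 cm⁻¹.
Combining: -43245 + 15890 = -27355 cm⁻¹.

-27355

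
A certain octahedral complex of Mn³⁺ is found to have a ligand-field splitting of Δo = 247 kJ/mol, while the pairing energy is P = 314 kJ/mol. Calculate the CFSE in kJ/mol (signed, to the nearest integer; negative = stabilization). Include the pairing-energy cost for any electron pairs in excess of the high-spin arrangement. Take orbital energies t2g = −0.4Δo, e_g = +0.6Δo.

-148

Mn is in group 7, so Mn³⁺ is d⁴ (7 − 3 = 4).
With Δo < P the complex is high-spin.
Filling d⁴ accordingly: t2g^3 e_g^1.
Orbital CFSE = -0.6Δo = -0.6 × 247 = -148 kJ/mol.
High-spin has no excess pairs, so no pairing correction applies.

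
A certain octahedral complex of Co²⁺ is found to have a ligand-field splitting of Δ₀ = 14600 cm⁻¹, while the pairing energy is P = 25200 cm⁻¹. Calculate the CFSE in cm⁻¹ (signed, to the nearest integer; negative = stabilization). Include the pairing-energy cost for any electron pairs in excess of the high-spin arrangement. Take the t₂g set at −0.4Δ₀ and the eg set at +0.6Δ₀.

-11680

Co²⁺: group 9, so d-count = 9 − 2 = 7.
With Δ₀ < P the complex is high-spin.
Filling d⁷ accordingly: t₂g⁵ eg².
Orbital CFSE = -0.8Δ₀ = -0.8 × 14600 = -11680 cm⁻¹.
High-spin has no excess pairs, so no pairing correction applies.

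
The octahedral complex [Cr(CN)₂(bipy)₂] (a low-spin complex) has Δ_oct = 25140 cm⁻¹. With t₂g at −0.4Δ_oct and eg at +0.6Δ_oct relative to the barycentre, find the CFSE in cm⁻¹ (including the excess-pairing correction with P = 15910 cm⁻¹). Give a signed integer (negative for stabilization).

Ligand charges: 2×(-1) from CN⁻ and 2×(+0) from bipy sum to -2; with overall charge +0, Cr is +2.
Group 6 minus oxidation state +2 gives a d⁴ configuration for Cr²⁺.
Electron filling gives t₂g⁴ eg⁰.
The orbital stabilization is -1.6Δ_oct = -1.6 × 25140 = -40224 cm⁻¹.
Relative to high-spin t₂g³ eg¹ (0 paired), the low-spin configuration has 1 additional pair, contributing +1 × 15910 = +15910 cm⁻¹.
Net CFSE = -40224 + 15910 = -24314 cm⁻¹.

-24314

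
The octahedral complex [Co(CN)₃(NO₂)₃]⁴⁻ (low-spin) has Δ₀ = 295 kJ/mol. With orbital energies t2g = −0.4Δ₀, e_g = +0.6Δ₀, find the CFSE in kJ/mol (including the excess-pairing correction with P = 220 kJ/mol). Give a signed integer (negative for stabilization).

Ligand charges: 3×(-1) from CN⁻ and 3×(-1) from NO₂⁻ sum to -6; with overall charge -4, Co is +2.
Co is in group 9, so Co²⁺ is d⁷ (9 − 2 = 7).
Electron filling gives t2g^6 e_g^1.
The orbital stabilization is -1.8Δ₀ = -1.8 × 295 = -531 kJ/mol.
Relative to high-spin t2g^5 e_g^2 (2 paired), the low-spin configuration has 1 additional pair, contributing +1 × 220 = +220 kJ/mol.
Combining: -531 + 220 = -311 kJ/mol.

-311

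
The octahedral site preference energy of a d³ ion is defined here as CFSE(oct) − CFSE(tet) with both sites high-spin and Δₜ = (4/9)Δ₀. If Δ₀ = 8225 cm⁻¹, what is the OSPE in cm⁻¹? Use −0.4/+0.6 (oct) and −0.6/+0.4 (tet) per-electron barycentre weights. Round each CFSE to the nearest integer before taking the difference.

-6946

In an octahedral site d³ (HS) is t₂g³ eg⁰, giving CFSE(oct) = -1.2Δ₀ = -9870 cm⁻¹.
Tetrahedral: e² t₂¹, CFSE = 2(−0.6) + 1(+0.4) = -0.8Δₜ = -0.8 × (4/9) × 8225 = -2924 cm⁻¹.
OSPE = -9870 − (-2924) = -6946 cm⁻¹.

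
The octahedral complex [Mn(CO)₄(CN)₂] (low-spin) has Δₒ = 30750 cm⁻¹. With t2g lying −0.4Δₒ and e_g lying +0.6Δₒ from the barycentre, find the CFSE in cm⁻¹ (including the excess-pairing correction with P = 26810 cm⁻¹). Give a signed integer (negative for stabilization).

-7880

Ligand charges: 4×(+0) from CO and 2×(-1) from CN⁻ sum to -2; with overall charge +0, Mn is +2.
Group 7 minus oxidation state +2 gives a d⁵ configuration for Mn²⁺.
Configuration: t2g^5 e_g^0.
The orbital stabilization is -2.0Δₒ = -2.0 × 30750 = -61500 cm⁻¹.
Pairing penalty: 2 pairs vs 0 in the high-spin reference → 2 extra × P = 53620 cm⁻¹.
Overall CFSE = -61500 + 53620 = -7880 cm⁻¹.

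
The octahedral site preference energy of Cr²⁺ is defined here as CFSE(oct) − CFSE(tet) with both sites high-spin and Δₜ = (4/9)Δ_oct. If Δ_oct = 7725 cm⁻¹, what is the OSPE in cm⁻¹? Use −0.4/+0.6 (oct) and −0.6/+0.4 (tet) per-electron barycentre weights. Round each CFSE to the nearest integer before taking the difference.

Cr²⁺: group 6, so d-count = 6 − 2 = 4.
In an octahedral site d⁴ (HS) is t₂g³ eg¹, giving CFSE(oct) = -0.6Δ_oct = -4635 cm⁻¹.
Tetrahedral: e² t₂², CFSE = 2(−0.6) + 2(+0.4) = -0.4Δₜ = -0.4 × (4/9) × 7725 = -1373 cm⁻¹.
OSPE = -4635 − (-1373) = -3262 cm⁻¹.

-3262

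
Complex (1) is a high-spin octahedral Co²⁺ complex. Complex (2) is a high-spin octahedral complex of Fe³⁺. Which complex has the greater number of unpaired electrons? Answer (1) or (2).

(1): Co is in group 9, so Co²⁺ is d⁷ (9 − 2 = 7); t2g^5 e_g^2 → 3 unpaired.
(2): Group 8 minus oxidation state +3 gives a d⁵ configuration for Fe³⁺; t2g^3 e_g^2 → 5 unpaired.
So (2) has more unpaired electrons.

(2)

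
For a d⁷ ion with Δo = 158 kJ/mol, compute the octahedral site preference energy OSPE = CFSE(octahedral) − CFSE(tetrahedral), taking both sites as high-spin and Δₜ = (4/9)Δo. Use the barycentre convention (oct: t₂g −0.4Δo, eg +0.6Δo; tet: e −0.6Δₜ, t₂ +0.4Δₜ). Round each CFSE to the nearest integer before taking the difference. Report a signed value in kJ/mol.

In an octahedral site d⁷ (HS) is t2g^5 e_g^2, giving CFSE(oct) = -0.8Δo = -126 kJ/mol.
Tetrahedral e^4 t2^3 gives -1.2Δₜ = -1.2 × (4/9) × 158 = -84 kJ/mol.
OSPE = -126 − (-84) = -42 kJ/mol.

-42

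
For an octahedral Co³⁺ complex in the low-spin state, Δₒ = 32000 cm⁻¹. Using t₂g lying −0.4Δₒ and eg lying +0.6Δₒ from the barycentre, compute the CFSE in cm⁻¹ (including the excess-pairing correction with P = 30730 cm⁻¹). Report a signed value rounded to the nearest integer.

Co³⁺: group 9, so d-count = 9 − 3 = 6.
The d⁶ electrons fill as t₂g⁶ eg⁰.
The orbital stabilization is -2.4Δₒ = -2.4 × 32000 = -76800 cm⁻¹.
Pairing penalty: 3 pairs vs 1 in the high-spin reference → 2 extra × P = 61460 cm⁻¹.
Combining: -76800 + 61460 = -15340 cm⁻¹.

-15340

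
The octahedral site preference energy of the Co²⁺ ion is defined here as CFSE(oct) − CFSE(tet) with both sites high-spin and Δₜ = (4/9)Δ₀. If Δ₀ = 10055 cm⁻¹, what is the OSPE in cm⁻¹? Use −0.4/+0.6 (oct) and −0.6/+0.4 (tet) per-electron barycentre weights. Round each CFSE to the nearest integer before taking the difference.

Group 9 minus oxidation state +2 gives a d⁷ configuration for Co²⁺.
In an octahedral site d⁷ (HS) is t₂g⁵ eg², giving CFSE(oct) = -0.8Δ₀ = -8044 cm⁻¹.
Tetrahedral e⁴ t₂³ gives -1.2Δₜ = -1.2 × (4/9) × 10055 = -5363 cm⁻¹.
OSPE = -8044 − (-5363) = -2681 cm⁻¹.

-2681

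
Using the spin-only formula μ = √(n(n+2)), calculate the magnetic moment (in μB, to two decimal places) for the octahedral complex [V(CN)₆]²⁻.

1.73 μB

Each CN⁻ contributes -1; 6 × (-1) = -6. With overall charge -2, V is in the +4 oxidation state.
V sits in group 5; removing 4 electrons leaves V⁴⁺ with 5 − 4 = 1 d electrons.
Configuration: t₂g¹ eg⁰ → 1 unpaired electron.
μ(spin-only) = √[1(1+2)] = √3 ≈ 1.73 μB.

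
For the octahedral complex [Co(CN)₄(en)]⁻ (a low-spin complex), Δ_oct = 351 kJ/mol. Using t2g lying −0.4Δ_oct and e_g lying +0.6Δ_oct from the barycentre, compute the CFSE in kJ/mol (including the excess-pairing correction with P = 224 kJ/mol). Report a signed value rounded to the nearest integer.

-394

Ligand charges: 4×(-1) from CN⁻ and 1×(+0) from en sum to -4; with overall charge -1, Co is +3.
Co³⁺: group 9, so d-count = 9 − 3 = 6.
Electron filling gives t2g^6 e_g^0.
Orbital CFSE = 6(-0.4) + 0(0.6) = -2.4Δ_oct = -2.4 × 351 = -842 kJ/mol.
High-spin d⁶ would be t2g^4 e_g^2 with 1 pair; low-spin has 3, so 2 excess pairs cost +2P = +448 kJ/mol.
Net CFSE = -842 + 448 = -394 kJ/mol.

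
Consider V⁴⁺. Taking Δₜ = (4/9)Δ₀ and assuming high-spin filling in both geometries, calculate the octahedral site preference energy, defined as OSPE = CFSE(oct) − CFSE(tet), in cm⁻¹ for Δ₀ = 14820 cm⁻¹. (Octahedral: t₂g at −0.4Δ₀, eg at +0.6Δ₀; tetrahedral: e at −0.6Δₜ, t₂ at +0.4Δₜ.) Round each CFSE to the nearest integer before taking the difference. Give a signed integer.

-1976

Group 5 minus oxidation state +4 gives a d¹ configuration for V⁴⁺.
Octahedral high-spin t₂g¹ eg⁰: CFSE = -0.4 × 14820 = -5928 cm⁻¹.
Tetrahedral e¹ t₂⁰ gives -0.6Δₜ = -0.6 × (4/9) × 14820 = -3952 cm⁻¹.
OSPE = -5928 − (-3952) = -1976 cm⁻¹.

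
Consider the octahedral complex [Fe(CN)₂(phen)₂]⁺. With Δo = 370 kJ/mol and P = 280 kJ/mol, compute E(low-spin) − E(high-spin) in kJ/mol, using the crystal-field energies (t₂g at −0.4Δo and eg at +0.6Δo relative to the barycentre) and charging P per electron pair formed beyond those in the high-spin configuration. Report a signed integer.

-180

Ligand charges: 2×(-1) from CN⁻ and 2×(+0) from phen sum to -2; with overall charge +1, Fe is +3.
Fe sits in group 8; removing 3 electrons leaves Fe³⁺ with 8 − 3 = 5 d electrons.
High-spin d⁵ fills as t₂g³ eg² with CFSE 3(−0.4) + 2(+0.6) = 0.0Δo = 0 kJ/mol.
Low-spin t₂g⁵ eg⁰ gives -2.0Δo = -740 kJ/mol, but forming 2 extra pairs costs 2P = 560 kJ/mol, so E(LS) = -740 + 560 = -180 kJ/mol.
The difference is -180 − (0) = -180 kJ/mol, so low-spin lies lower.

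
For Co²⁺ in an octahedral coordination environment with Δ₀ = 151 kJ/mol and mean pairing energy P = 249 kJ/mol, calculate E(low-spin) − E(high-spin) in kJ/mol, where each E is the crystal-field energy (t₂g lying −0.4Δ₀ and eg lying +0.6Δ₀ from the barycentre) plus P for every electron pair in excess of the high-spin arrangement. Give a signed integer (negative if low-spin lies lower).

98

Co sits in group 9; removing 2 electrons leaves Co²⁺ with 9 − 2 = 7 d electrons.
In the high-spin limit (t₂g⁵ eg²) the orbital term is -0.8Δ₀ = -121 kJ/mol, with no excess pairing.
For low-spin the configuration is t₂g⁶ eg¹: orbital energy -1.8 × 151 = -272 kJ/mol, and 1 additional pair relative to high-spin adds 249 kJ/mol, giving -23 kJ/mol.
E(LS) − E(HS) = -23 − (-121) = 98 kJ/mol.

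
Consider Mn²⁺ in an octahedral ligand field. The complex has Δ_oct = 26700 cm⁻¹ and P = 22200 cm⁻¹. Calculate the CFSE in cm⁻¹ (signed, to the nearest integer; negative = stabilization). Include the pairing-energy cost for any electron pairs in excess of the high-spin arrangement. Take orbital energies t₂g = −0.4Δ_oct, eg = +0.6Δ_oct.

-9000

Group 7 minus oxidation state +2 gives a d⁵ configuration for Mn²⁺.
Δ_oct > P, so pairing is preferred: the ground state is low-spin.
Filling d⁵ accordingly: t₂g⁵ eg⁰.
Orbital CFSE = -2.0Δ_oct = -2.0 × 26700 = -53400 cm⁻¹.
Excess pairs vs high-spin: 2 − 0 = 2; pairing cost = +44400 cm⁻¹.
Net CFSE = -53400 + 44400 = -9000 cm⁻¹.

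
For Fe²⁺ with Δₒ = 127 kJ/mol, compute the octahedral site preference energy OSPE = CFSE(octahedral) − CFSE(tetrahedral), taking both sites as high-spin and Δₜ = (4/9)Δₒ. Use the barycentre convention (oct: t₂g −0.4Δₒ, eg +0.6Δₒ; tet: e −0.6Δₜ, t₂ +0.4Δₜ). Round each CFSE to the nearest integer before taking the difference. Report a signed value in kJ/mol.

Group 8 minus oxidation state +2 gives a d⁶ configuration for Fe²⁺.
In an octahedral site d⁶ (HS) is t₂g⁴ eg², giving CFSE(oct) = -0.4Δₒ = -51 kJ/mol.
In a tetrahedral site the filling is e³ t₂³: CFSE(tet) = -0.6Δₜ = -0.6 × (4/9)(127) = -34 kJ/mol.
Subtracting, OSPE = -51 − (-34) = -17 kJ/mol.

-17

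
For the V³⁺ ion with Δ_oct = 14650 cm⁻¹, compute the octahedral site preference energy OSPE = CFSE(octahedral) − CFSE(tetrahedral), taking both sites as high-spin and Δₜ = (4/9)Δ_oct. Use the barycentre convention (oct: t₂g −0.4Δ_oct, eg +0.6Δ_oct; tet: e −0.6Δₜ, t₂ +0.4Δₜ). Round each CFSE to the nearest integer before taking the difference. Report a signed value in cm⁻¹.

-3907

Group 5 minus oxidation state +3 gives a d² configuration for V³⁺.
Octahedral (high-spin): t₂g² eg⁰, CFSE = 2(−0.4) + 0(+0.6) = -0.8Δ_oct = -0.8 × 14650 = -11720 cm⁻¹.
Tetrahedral e² t₂⁰ gives -1.2Δₜ = -1.2 × (4/9) × 14650 = -7813 cm⁻¹.
OSPE = CFSE(oct) − CFSE(tet) = -11720 − (-7813) = -3907 cm⁻¹.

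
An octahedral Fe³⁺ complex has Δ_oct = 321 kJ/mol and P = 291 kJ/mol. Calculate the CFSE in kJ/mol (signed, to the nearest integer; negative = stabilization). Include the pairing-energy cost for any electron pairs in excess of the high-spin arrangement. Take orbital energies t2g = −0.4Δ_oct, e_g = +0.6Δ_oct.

Fe is in group 8, so Fe³⁺ is d⁵ (8 − 3 = 5).
Here Δ_oct > P (321 > 291), so the low-spin state is favoured.
That gives t2g^5 e_g^0.
Orbital CFSE = -2.0Δ_oct = -2.0 × 321 = -642 kJ/mol.
Excess pairs vs high-spin: 2 − 0 = 2; pairing cost = +582 kJ/mol.
Net CFSE = -642 + 582 = -60 kJ/mol.

-60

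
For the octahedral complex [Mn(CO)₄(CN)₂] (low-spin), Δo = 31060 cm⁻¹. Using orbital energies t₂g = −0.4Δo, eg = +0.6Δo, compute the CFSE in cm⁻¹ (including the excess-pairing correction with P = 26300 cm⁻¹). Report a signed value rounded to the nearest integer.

Ligand charges: 4×(+0) from CO and 2×(-1) from CN⁻ sum to -2; with overall charge +0, Mn is +2.
Mn is in group 7, so Mn²⁺ is d⁵ (7 − 2 = 5).
The d⁵ electrons fill as t₂g⁵ eg⁰.
The orbital stabilization is -2.0Δo = -2.0 × 31060 = -62120 cm⁻¹.
Relative to high-spin t₂g³ eg² (0 paired), the low-spin configuration has 2 additional pairs, contributing +2 × 26300 = +52600 cm⁻¹.
Overall CFSE = -62120 + 52600 = -9520 cm⁻¹.

-9520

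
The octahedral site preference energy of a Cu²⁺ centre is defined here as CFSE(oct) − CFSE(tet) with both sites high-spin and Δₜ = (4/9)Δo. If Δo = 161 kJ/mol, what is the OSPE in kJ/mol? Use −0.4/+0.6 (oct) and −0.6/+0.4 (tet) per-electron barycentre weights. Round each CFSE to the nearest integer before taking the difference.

Cu is in group 11, so Cu²⁺ is d⁹ (11 − 2 = 9).
Octahedral high-spin t₂g⁶ eg³: CFSE = -0.6 × 161 = -97 kJ/mol.
Tetrahedral: e⁴ t₂⁵, CFSE = 4(−0.6) + 5(+0.4) = -0.4Δₜ = -0.4 × (4/9) × 161 = -29 kJ/mol.
OSPE = CFSE(oct) − CFSE(tet) = -97 − (-29) = -68 kJ/mol.

-68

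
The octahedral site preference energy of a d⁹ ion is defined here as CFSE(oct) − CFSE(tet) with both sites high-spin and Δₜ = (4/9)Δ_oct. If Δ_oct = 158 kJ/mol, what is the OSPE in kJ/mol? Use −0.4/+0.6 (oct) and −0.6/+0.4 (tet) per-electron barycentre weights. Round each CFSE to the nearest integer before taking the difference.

Octahedral high-spin t₂g⁶ eg³: CFSE = -0.6 × 158 = -95 kJ/mol.
In a tetrahedral site the filling is e⁴ t₂⁵: CFSE(tet) = -0.4Δₜ = -0.4 × (4/9)(158) = -28 kJ/mol.
Subtracting, OSPE = -95 − (-28) = -67 kJ/mol.

-67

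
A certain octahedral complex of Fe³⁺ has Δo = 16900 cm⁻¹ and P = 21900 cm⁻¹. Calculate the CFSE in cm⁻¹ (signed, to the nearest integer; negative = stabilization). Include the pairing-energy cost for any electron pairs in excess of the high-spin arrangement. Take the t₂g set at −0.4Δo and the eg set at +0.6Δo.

0

Fe sits in group 8; removing 3 electrons leaves Fe³⁺ with 8 − 3 = 5 d electrons.
Since Δo = 16900 cm⁻¹ < P = 21900 cm⁻¹, the complex adopts the high-spin configuration.
Filling d⁵ accordingly: t₂g³ eg².
Orbital CFSE = 0.0Δo = 0.0 × 16900 = 0 cm⁻¹.
High-spin has no excess pairs, so no pairing correction applies.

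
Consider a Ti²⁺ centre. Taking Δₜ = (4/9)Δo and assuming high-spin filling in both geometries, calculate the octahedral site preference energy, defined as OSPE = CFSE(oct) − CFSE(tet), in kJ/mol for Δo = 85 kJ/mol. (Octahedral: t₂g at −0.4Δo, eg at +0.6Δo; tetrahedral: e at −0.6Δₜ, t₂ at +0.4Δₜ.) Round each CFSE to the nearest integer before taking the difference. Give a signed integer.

Ti is in group 4, so Ti²⁺ is d² (4 − 2 = 2).
Octahedral high-spin t2g^2 e_g^0: CFSE = -0.8 × 85 = -68 kJ/mol.
Tetrahedral: e^2 t2^0, CFSE = 2(−0.6) + 0(+0.4) = -1.2Δₜ = -1.2 × (4/9) × 85 = -45 kJ/mol.
OSPE = -68 − (-45) = -23 kJ/mol.

-23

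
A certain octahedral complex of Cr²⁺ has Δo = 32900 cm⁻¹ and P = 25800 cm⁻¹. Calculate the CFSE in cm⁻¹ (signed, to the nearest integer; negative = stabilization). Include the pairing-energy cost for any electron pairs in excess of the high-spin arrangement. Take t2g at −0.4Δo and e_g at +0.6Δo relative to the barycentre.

Group 6 minus oxidation state +2 gives a d⁴ configuration for Cr²⁺.
Δo > P, so pairing is preferred: the ground state is low-spin.
That gives t2g^4 e_g^0.
Orbital CFSE = -1.6Δo = -1.6 × 32900 = -52640 cm⁻¹.
Excess pairs vs high-spin: 1 − 0 = 1; pairing cost = +25800 cm⁻¹.
Net CFSE = -52640 + 25800 = -26840 cm⁻¹.

-26840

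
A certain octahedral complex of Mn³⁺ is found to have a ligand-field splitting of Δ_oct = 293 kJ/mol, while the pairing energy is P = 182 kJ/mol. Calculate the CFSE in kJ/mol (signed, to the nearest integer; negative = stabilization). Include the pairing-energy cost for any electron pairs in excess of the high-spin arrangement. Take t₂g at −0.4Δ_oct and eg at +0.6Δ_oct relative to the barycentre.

Group 7 minus oxidation state +3 gives a d⁴ configuration for Mn³⁺.
Since Δ_oct = 293 kJ/mol > P = 182 kJ/mol, the complex adopts the low-spin configuration.
Filling d⁴ accordingly: t₂g⁴ eg⁰.
Orbital CFSE = -1.6Δ_oct = -1.6 × 293 = -469 kJ/mol.
Excess pairs vs high-spin: 1 − 0 = 1; pairing cost = +182 kJ/mol.
Net CFSE = -469 + 182 = -287 kJ/mol.

-287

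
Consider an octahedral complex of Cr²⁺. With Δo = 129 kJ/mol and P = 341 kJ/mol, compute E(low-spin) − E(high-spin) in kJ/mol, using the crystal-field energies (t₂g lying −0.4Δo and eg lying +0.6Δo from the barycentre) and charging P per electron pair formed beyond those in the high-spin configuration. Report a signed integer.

Cr²⁺: group 6, so d-count = 6 − 2 = 4.
In the high-spin limit (t₂g³ eg¹) the orbital term is -0.6Δo = -77 kJ/mol, with no excess pairing.
For low-spin the configuration is t₂g⁴ eg⁰: orbital energy -1.6 × 129 = -206 kJ/mol, and 1 additional pair relative to high-spin adds 341 kJ/mol, giving 135 kJ/mol.
Thus E(LS) − E(HS) = 212 kJ/mol.

212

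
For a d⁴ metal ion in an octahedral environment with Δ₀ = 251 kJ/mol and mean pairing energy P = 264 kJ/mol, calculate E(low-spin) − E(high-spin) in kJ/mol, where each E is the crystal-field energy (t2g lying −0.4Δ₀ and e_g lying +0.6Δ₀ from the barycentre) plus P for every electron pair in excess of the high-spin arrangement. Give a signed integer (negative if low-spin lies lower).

In the high-spin limit (t2g^3 e_g^1) the orbital term is -0.6Δ₀ = -151 kJ/mol, with no excess pairing.
Low-spin t2g^4 e_g^0 gives -1.6Δ₀ = -402 kJ/mol, but forming 1 extra pair costs 1P = 264 kJ/mol, so E(LS) = -402 + 264 = -138 kJ/mol.
The difference is -138 − (-151) = 13 kJ/mol, so high-spin lies lower.

13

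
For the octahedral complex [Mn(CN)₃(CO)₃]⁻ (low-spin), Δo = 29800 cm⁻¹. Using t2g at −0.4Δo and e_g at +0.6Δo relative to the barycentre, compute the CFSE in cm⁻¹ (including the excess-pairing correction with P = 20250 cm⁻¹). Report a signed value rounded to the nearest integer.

Ligand charges: 3×(-1) from CN⁻ and 3×(+0) from CO sum to -3; with overall charge -1, Mn is +2.
Mn²⁺: group 7, so d-count = 7 − 2 = 5.
Configuration: t2g^5 e_g^0.
The orbital stabilization is -2.0Δo = -2.0 × 29800 = -59600 cm⁻¹.
Relative to high-spin t2g^3 e_g^2 (0 paired), the low-spin configuration has 2 additional pairs, contributing +2 × 20250 = +40500 cm⁻¹.
Overall CFSE = -59600 + 40500 = -19100 cm⁻¹.

-19100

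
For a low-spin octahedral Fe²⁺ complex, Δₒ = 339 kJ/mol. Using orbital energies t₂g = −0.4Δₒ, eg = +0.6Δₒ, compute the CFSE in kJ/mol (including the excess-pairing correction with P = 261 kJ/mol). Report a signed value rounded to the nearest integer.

Group 8 minus oxidation state +2 gives a d⁶ configuration for Fe²⁺.
Electron filling gives t₂g⁶ eg⁰.
Orbital CFSE = 6(-0.4) + 0(0.6) = -2.4Δₒ = -2.4 × 339 = -814 kJ/mol.
Pairing penalty: 3 pairs vs 1 in the high-spin reference → 2 extra × P = 522 kJ/mol.
Combining: -814 + 522 = -292 kJ/mol.

-292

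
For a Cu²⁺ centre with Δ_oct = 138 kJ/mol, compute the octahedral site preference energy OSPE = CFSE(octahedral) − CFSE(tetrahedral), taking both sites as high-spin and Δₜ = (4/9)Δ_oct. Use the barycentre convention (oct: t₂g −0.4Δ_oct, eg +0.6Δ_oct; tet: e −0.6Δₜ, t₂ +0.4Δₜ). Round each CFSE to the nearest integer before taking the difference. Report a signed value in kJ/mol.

-58

Cu sits in group 11; removing 2 electrons leaves Cu²⁺ with 11 − 2 = 9 d electrons.
In an octahedral site d⁹ (HS) is t2g^6 e_g^3, giving CFSE(oct) = -0.6Δ_oct = -83 kJ/mol.
In a tetrahedral site the filling is e^4 t2^5: CFSE(tet) = -0.4Δₜ = -0.4 × (4/9)(138) = -25 kJ/mol.
OSPE = CFSE(oct) − CFSE(tet) = -83 − (-25) = -58 kJ/mol.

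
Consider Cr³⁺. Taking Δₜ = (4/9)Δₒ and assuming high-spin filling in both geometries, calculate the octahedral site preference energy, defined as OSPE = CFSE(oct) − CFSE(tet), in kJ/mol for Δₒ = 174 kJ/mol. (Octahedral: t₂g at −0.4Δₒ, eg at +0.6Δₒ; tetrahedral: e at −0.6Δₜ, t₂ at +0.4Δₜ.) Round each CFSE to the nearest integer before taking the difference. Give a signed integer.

Cr³⁺: group 6, so d-count = 6 − 3 = 3.
Octahedral high-spin t₂g³ eg⁰: CFSE = -1.2 × 174 = -209 kJ/mol.
Tetrahedral: e² t₂¹, CFSE = 2(−0.6) + 1(+0.4) = -0.8Δₜ = -0.8 × (4/9) × 174 = -62 kJ/mol.
Subtracting, OSPE = -209 − (-62) = -147 kJ/mol.

-147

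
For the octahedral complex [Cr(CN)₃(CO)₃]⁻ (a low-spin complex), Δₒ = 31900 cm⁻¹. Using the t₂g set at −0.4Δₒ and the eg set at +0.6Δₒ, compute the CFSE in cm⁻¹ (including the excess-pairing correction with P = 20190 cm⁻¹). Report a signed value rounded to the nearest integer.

Ligand charges: 3×(-1) from CN⁻ and 3×(+0) from CO sum to -3; with overall charge -1, Cr is +2.
Cr is in group 6, so Cr²⁺ is d⁴ (6 − 2 = 4).
Configuration: t₂g⁴ eg⁰.
The orbital stabilization is -1.6Δₒ = -1.6 × 31900 = -51040 cm⁻¹.
Pairing penalty: 1 pair vs 0 in the high-spin reference → 1 extra × P = 20190 cm⁻¹.
Net CFSE = -51040 + 20190 = -30850 cm⁻¹.

-30850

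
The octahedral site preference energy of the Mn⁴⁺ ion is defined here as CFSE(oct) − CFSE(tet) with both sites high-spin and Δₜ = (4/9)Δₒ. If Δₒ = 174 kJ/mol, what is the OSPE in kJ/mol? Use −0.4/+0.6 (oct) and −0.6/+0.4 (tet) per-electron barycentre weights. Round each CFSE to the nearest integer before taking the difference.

-147

Mn⁴⁺: group 7, so d-count = 7 − 4 = 3.
Octahedral high-spin t₂g³ eg⁰: CFSE = -1.2 × 174 = -209 kJ/mol.
In a tetrahedral site the filling is e² t₂¹: CFSE(tet) = -0.8Δₜ = -0.8 × (4/9)(174) = -62 kJ/mol.
OSPE = -209 − (-62) = -147 kJ/mol.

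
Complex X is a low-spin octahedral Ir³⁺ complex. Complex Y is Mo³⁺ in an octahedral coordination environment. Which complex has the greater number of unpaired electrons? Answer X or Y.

X: Group 9 minus oxidation state +3 gives a d⁶ configuration for Ir³⁺; t₂g⁶ eg⁰ → 0 unpaired.
Y: Group 6 minus oxidation state +3 gives a d³ configuration for Mo³⁺; t2g^3 e_g^0 → 3 unpaired.
So Y has more unpaired electrons.

Y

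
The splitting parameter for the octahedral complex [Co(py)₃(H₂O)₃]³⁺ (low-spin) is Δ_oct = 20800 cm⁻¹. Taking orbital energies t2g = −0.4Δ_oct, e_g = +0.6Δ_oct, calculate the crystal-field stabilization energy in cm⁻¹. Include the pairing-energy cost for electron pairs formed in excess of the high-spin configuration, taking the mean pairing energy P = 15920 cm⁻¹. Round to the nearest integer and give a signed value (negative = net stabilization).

Ligand charges: 3×(+0) from py and 3×(+0) from H₂O sum to +0; with overall charge +3, Co is +3.
Co³⁺: group 9, so d-count = 9 − 3 = 6.
The d⁶ electrons fill as t2g^6 e_g^0.
The orbital stabilization is -2.4Δ_oct = -2.4 × 20800 = -49920 cm⁻¹.
High-spin d⁶ would be t2g^4 e_g^2 with 1 pair; low-spin has 3, so 2 excess pairs cost +2P = +31840 cm⁻¹.
Combining: -49920 + 31840 = -18080 cm⁻¹.

-18080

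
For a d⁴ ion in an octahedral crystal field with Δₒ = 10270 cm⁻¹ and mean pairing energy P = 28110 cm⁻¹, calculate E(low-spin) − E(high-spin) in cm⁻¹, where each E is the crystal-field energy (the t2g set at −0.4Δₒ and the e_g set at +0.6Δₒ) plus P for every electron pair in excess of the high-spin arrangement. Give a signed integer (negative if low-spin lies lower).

High-spin: t2g^3 e_g^1, CFSE = -0.6Δₒ = -6162 cm⁻¹.
For low-spin the configuration is t2g^4 e_g^0: orbital energy -1.6 × 10270 = -16432 cm⁻¹, and 1 additional pair relative to high-spin adds 28110 cm⁻¹, giving 11678 cm⁻¹.
Thus E(LS) − E(HS) = 17840 cm⁻¹.

17840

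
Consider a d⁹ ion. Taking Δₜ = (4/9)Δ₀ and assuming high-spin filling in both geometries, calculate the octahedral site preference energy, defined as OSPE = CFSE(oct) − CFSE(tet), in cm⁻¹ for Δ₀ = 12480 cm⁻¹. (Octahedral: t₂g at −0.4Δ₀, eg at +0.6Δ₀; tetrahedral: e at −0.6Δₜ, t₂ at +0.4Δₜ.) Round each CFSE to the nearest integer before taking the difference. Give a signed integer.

-5269

In an octahedral site d⁹ (HS) is t₂g⁶ eg³, giving CFSE(oct) = -0.6Δ₀ = -7488 cm⁻¹.
Tetrahedral: e⁴ t₂⁵, CFSE = 4(−0.6) + 5(+0.4) = -0.4Δₜ = -0.4 × (4/9) × 12480 = -2219 cm⁻¹.
OSPE = -7488 − (-2219) = -5269 cm⁻¹.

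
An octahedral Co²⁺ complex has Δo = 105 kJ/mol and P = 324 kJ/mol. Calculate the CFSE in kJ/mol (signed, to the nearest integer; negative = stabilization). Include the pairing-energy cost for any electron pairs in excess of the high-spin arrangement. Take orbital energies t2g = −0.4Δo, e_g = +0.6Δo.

Co²⁺: group 9, so d-count = 9 − 2 = 7.
Δo < P, so pairing is avoided: the ground state is high-spin.
Filling d⁷ accordingly: t2g^5 e_g^2.
Orbital CFSE = -0.8Δo = -0.8 × 105 = -84 kJ/mol.
High-spin has no excess pairs, so no pairing correction applies.

-84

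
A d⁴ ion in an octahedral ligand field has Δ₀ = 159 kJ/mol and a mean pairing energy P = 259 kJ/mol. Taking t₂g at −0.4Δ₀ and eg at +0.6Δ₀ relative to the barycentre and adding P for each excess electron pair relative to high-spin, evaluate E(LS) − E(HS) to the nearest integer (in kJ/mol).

High-spin d⁴ fills as t₂g³ eg¹ with CFSE 3(−0.4) + 1(+0.6) = -0.6Δ₀ = -95 kJ/mol.
Low-spin t₂g⁴ eg⁰ gives -1.6Δ₀ = -254 kJ/mol, but forming 1 extra pair costs 1P = 259 kJ/mol, so E(LS) = -254 + 259 = 5 kJ/mol.
The difference is 5 − (-95) = 100 kJ/mol, so high-spin lies lower.

100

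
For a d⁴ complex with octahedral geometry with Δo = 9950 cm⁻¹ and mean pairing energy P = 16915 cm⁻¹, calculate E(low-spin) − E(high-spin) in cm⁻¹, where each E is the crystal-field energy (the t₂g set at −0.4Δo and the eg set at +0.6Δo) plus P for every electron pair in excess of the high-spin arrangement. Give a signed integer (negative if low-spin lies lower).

High-spin d⁴ fills as t₂g³ eg¹ with CFSE 3(−0.4) + 1(+0.6) = -0.6Δo = -5970 cm⁻¹.
For low-spin the configuration is t₂g⁴ eg⁰: orbital energy -1.6 × 9950 = -15920 cm⁻¹, and 1 additional pair relative to high-spin adds 16915 cm⁻¹, giving 995 cm⁻¹.
E(LS) − E(HS) = 995 − (-5970) = 6965 cm⁻¹.

6965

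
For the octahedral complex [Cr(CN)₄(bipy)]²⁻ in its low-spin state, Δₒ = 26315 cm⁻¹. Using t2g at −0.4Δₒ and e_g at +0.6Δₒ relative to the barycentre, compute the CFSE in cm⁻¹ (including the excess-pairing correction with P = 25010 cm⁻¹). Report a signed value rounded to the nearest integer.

-17094

Ligand charges: 4×(-1) from CN⁻ and 1×(+0) from bipy sum to -4; with overall charge -2, Cr is +2.
Group 6 minus oxidation state +2 gives a d⁴ configuration for Cr²⁺.
Configuration: t2g^4 e_g^0.
The orbital stabilization is -1.6Δₒ = -1.6 × 26315 = -42104 cm⁻¹.
Relative to high-spin t2g^3 e_g^1 (0 paired), the low-spin configuration has 1 additional pair, contributing +1 × 25010 = +25010 cm⁻¹.
Net CFSE = -42104 + 25010 = -17094 cm⁻¹.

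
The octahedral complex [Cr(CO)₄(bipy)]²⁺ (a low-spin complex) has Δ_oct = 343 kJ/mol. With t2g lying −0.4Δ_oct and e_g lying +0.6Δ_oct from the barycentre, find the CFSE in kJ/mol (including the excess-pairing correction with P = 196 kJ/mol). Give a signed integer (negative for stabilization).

Ligand charges: 4×(+0) from CO and 1×(+0) from bipy sum to +0; with overall charge +2, Cr is +2.
Cr sits in group 6; removing 2 electrons leaves Cr²⁺ with 6 − 2 = 4 d electrons.
Electron filling gives t2g^4 e_g^0.
Orbital CFSE = 4(-0.4) + 0(0.6) = -1.6Δ_oct = -1.6 × 343 = -549 kJ/mol.
Pairing penalty: 1 pair vs 0 in the high-spin reference → 1 extra × P = 196 kJ/mol.
Overall CFSE = -549 + 196 = -353 kJ/mol.

-353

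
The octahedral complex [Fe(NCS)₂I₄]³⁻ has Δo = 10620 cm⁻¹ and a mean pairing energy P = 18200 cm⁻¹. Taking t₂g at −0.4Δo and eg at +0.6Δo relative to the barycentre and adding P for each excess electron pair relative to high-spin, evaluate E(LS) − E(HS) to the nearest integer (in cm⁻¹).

15160

Ligand charges: 2×(-1) from NCS⁻ and 4×(-1) from I⁻ sum to -6; with overall charge -3, Fe is +3.
Fe³⁺: group 8, so d-count = 8 − 3 = 5.
High-spin: t₂g³ eg², CFSE = 0.0Δo = 0 cm⁻¹.
Low-spin: t₂g⁵ eg⁰, orbital CFSE = -2.0Δo = -21240 cm⁻¹; plus 2 excess pairs × P = +36400 cm⁻¹; total 15160 cm⁻¹.
E(LS) − E(HS) = 15160 − (0) = 15160 cm⁻¹.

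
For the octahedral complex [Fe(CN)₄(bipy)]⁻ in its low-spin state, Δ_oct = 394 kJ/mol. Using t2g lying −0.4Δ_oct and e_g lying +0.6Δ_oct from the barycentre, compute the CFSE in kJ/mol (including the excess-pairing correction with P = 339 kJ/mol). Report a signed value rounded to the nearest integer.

Ligand charges: 4×(-1) from CN⁻ and 1×(+0) from bipy sum to -4; with overall charge -1, Fe is +3.
Fe is in group 8, so Fe³⁺ is d⁵ (8 − 3 = 5).
The d⁵ electrons fill as t2g^5 e_g^0.
Orbital CFSE = 5(-0.4) + 0(0.6) = -2.0Δ_oct = -2.0 × 394 = -788 kJ/mol.
Relative to high-spin t2g^3 e_g^2 (0 paired), the low-spin configuration has 2 additional pairs, contributing +2 × 339 = +678 kJ/mol.
Net CFSE = -788 + 678 = -110 kJ/mol.

-110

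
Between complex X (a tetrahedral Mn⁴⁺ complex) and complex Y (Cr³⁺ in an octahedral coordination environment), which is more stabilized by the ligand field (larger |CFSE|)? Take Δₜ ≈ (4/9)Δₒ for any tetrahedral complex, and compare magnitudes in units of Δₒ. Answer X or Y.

X: Mn⁴⁺: group 7, so d-count = 7 − 4 = 3; Tetrahedral fields are weak (Δₜ ≈ 4/9 Δₒ), so electrons fill high-spin; e² t₂¹, CFSE = -0.8Δₜ ≈ -0.36Δₒ.
Y: Cr sits in group 6; removing 3 electrons leaves Cr³⁺ with 6 − 3 = 3 d electrons; For octahedral d³ the high- and low-spin configurations coincide; t2g^3 e_g^0, CFSE = -1.2Δₒ.
So Y has the larger |CFSE|.

Y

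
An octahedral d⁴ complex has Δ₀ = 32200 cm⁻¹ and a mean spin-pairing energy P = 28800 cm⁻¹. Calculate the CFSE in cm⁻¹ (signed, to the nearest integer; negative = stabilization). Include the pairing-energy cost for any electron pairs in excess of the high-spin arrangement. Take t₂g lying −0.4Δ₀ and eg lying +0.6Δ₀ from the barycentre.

-22720

Since Δ₀ = 32200 cm⁻¹ > P = 28800 cm⁻¹, the complex adopts the low-spin configuration.
Filling d⁴ accordingly: t₂g⁴ eg⁰.
Orbital CFSE = -1.6Δ₀ = -1.6 × 32200 = -51520 cm⁻¹.
Excess pairs vs high-spin: 1 − 0 = 1; pairing cost = +28800 cm⁻¹.
Net CFSE = -51520 + 28800 = -22720 cm⁻¹.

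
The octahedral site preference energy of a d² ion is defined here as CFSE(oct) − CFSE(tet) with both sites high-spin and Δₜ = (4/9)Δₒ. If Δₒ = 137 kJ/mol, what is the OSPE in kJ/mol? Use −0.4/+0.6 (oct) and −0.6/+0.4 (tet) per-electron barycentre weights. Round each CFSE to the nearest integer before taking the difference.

Octahedral (high-spin): t₂g² eg⁰, CFSE = 2(−0.4) + 0(+0.6) = -0.8Δₒ = -0.8 × 137 = -110 kJ/mol.
Tetrahedral e² t₂⁰ gives -1.2Δₜ = -1.2 × (4/9) × 137 = -73 kJ/mol.
OSPE = CFSE(oct) − CFSE(tet) = -110 − (-73) = -37 kJ/mol.

-37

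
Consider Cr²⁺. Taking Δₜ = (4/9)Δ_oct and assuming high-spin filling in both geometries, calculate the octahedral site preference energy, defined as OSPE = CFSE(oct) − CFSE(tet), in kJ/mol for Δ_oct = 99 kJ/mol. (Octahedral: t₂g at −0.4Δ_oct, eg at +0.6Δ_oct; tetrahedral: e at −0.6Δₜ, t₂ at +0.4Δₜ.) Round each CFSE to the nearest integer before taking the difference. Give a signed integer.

Cr sits in group 6; removing 2 electrons leaves Cr²⁺ with 6 − 2 = 4 d electrons.
Octahedral (high-spin): t2g^3 e_g^1, CFSE = 3(−0.4) + 1(+0.6) = -0.6Δ_oct = -0.6 × 99 = -59 kJ/mol.
Tetrahedral e^2 t2^2 gives -0.4Δₜ = -0.4 × (4/9) × 99 = -18 kJ/mol.
OSPE = CFSE(oct) − CFSE(tet) = -59 − (-18) = -41 kJ/mol.

-41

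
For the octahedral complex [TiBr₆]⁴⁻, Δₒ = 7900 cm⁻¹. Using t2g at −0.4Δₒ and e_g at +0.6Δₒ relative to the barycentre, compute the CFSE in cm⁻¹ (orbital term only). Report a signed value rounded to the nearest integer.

Each Br⁻ contributes -1; 6 × (-1) = -6. With overall charge -4, Ti is in the +2 oxidation state.
Ti is in group 4, so Ti²⁺ is d² (4 − 2 = 2).
For octahedral d² the high- and low-spin configurations coincide.
The d² electrons fill as t2g^2 e_g^0.
Orbital CFSE = 2(-0.4) + 0(0.6) = -0.8Δₒ = -0.8 × 7900 = -6320 cm⁻¹.

-6320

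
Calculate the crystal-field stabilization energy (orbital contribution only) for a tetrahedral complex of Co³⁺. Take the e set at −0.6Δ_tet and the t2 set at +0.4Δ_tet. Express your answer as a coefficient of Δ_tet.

Group 9 minus oxidation state +3 gives a d⁶ configuration for Co³⁺.
Tetrahedral splitting is small, so the complex is high-spin.
Configuration: e^3 t2^3.
CFSE = 3(-0.6Δ_tet) + 3(0.4Δ_tet) = -1.8Δ_tet + 1.2Δ_tet = -0.6Δ_tet.

-0.6 Δ_tet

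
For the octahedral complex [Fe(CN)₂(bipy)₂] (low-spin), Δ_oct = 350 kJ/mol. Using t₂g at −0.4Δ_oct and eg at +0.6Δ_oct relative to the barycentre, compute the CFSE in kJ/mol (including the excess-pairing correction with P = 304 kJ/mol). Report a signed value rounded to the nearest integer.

Ligand charges: 2×(-1) from CN⁻ and 2×(+0) from bipy sum to -2; with overall charge +0, Fe is +2.
Fe is in group 8, so Fe²⁺ is d⁶ (8 − 2 = 6).
Electron filling gives t₂g⁶ eg⁰.
CFSE(orbital) = 6×(-0.4Δ_oct) + 0×(0.6Δ_oct) = -2.4Δ_oct; with Δ_oct = 350 kJ/mol that is -840 kJ/mol.
Relative to high-spin t₂g⁴ eg² (1 paired), the low-spin configuration has 2 additional pairs, contributing +2 × 304 = +608 kJ/mol.
Net CFSE = -840 + 608 = -232 kJ/mol.

-232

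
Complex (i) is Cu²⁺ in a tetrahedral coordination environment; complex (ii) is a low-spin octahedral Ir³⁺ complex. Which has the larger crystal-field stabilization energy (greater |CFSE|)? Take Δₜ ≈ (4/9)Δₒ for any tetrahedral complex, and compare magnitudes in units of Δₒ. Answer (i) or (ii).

(i): Group 11 minus oxidation state +2 gives a d⁹ configuration for Cu²⁺; With tetrahedral geometry the complex is necessarily high-spin; e⁴ t₂⁵, CFSE = -0.4Δₜ ≈ -0.18Δₒ.
(ii): Ir is in group 9, so Ir³⁺ is d⁶ (9 − 3 = 6); t2g^6 e_g^0, CFSE = -2.4Δₒ.
So (ii) has the larger |CFSE|.

(ii)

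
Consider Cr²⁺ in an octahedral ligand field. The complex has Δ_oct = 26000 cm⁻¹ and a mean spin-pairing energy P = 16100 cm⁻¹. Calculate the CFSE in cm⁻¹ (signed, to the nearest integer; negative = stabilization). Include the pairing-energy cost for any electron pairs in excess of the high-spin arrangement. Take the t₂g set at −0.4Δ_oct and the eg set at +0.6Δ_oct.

-25500

Cr is in group 6, so Cr²⁺ is d⁴ (6 − 2 = 4).
Since Δ_oct = 26000 cm⁻¹ > P = 16100 cm⁻¹, the complex adopts the low-spin configuration.
Configuration: t₂g⁴ eg⁰.
Orbital CFSE = -1.6Δ_oct = -1.6 × 26000 = -41600 cm⁻¹.
Excess pairs vs high-spin: 1 − 0 = 1; pairing cost = +16100 cm⁻¹.
Net CFSE = -41600 + 16100 = -25500 cm⁻¹.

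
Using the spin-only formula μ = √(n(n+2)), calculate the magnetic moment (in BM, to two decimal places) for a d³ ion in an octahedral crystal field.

3.87 BM

Configuration: t₂g³ eg⁰ → 3 unpaired electrons.
μ(spin-only) = √[3(3+2)] = √15 ≈ 3.87 BM.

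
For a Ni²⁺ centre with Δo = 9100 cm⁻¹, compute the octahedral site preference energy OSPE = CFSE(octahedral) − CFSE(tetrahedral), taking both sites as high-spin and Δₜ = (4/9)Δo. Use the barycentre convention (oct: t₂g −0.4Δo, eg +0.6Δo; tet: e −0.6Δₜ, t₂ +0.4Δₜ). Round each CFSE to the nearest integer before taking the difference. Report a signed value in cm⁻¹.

-7684

Group 10 minus oxidation state +2 gives a d⁸ configuration for Ni²⁺.
Octahedral (high-spin): t₂g⁶ eg², CFSE = 6(−0.4) + 2(+0.6) = -1.2Δo = -1.2 × 9100 = -10920 cm⁻¹.
In a tetrahedral site the filling is e⁴ t₂⁴: CFSE(tet) = -0.8Δₜ = -0.8 × (4/9)(9100) = -3236 cm⁻¹.
Subtracting, OSPE = -10920 − (-3236) = -7684 cm⁻¹.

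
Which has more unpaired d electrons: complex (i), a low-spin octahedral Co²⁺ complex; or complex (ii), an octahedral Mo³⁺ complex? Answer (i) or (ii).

(ii)

(i): Co is in group 9, so Co²⁺ is d⁷ (9 − 2 = 7); t₂g⁶ eg¹ → 1 unpaired.
(ii): Mo³⁺: group 6, so d-count = 6 − 3 = 3; For octahedral d³ the high- and low-spin configurations coincide; t₂g³ eg⁰ → 3 unpaired.
So (ii) has more unpaired electrons.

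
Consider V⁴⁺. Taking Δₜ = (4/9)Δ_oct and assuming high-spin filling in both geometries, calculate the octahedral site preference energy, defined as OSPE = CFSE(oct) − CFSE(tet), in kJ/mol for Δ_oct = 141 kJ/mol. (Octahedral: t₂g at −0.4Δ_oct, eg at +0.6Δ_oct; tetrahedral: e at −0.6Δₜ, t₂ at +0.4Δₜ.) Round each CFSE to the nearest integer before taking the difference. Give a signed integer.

V⁴⁺: group 5, so d-count = 5 − 4 = 1.
Octahedral high-spin t₂g¹ eg⁰: CFSE = -0.4 × 141 = -56 kJ/mol.
Tetrahedral: e¹ t₂⁰, CFSE = 1(−0.6) + 0(+0.4) = -0.6Δₜ = -0.6 × (4/9) × 141 = -38 kJ/mol.
Subtracting, OSPE = -56 − (-38) = -18 kJ/mol.

-18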